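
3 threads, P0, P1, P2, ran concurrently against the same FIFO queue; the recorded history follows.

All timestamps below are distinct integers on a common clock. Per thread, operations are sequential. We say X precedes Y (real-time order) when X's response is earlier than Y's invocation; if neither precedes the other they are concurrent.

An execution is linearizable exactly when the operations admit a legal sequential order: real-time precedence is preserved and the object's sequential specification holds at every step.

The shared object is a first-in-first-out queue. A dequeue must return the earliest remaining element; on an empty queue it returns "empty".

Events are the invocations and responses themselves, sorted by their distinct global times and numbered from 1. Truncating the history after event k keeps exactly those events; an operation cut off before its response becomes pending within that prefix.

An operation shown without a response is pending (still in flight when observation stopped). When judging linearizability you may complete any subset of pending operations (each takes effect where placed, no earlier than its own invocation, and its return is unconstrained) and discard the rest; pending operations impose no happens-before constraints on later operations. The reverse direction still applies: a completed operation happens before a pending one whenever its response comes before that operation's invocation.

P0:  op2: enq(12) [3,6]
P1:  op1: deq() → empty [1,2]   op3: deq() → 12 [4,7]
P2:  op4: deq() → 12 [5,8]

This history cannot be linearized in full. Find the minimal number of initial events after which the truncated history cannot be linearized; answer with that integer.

8

events 1..7 are linearizable, e.g. via op1, op2, op3:
step 1: op1 deq() → empty — queue <>
step 2: op2 enq(12) — queue <12>
step 3: op3 deq() → 12 — queue <>
adding event 8 (op4 responds at 8) leaves no legal real-time order
take op1, op2, op3, op4: step 4 already fails, because op4 deq() → 12 cannot occur there
take op1, op2, op4, op3: step 4 already fails, because op3 deq() → 12 cannot occur there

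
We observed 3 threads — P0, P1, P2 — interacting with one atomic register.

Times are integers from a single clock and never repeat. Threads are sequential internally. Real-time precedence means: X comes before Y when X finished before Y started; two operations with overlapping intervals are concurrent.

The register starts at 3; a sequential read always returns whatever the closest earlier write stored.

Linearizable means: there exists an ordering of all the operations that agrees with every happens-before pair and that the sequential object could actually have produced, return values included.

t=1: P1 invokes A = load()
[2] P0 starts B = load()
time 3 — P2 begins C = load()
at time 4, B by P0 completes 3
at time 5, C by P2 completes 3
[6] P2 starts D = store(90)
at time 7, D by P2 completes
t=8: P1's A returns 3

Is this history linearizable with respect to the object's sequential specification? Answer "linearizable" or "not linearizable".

witness order: A, B, C, D
after step 1 (A load() → 3): value 3
after step 2 (B load() → 3): value 3
after step 3 (C load() → 3): value 3
after step 4 (D store(90)): value 90

linearizable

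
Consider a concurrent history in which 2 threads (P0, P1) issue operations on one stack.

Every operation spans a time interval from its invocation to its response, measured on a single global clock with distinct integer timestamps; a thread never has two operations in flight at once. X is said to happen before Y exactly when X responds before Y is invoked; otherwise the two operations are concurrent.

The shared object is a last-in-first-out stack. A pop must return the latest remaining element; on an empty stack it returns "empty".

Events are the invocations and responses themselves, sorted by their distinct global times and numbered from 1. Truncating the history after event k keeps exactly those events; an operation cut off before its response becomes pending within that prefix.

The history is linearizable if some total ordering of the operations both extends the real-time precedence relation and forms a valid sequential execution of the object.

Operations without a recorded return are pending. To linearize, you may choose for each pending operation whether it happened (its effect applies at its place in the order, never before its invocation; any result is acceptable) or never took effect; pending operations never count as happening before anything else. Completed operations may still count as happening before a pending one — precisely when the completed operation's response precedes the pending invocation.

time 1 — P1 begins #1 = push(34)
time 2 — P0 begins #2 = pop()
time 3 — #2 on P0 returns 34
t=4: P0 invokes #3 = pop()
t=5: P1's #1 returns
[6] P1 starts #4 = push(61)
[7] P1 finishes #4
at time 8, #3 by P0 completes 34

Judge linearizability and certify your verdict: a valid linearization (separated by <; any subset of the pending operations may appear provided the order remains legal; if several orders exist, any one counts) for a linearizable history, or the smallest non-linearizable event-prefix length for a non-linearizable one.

not linearizable — minimal violating prefix: 8 events

cut after 7 events: linearizable; cut after 8 events (#3 responds, time 8): not linearizable
no legal order exists: 5 real-time-consistent candidates over 4 completed stack operations, all rejected
e.g. #1, #2, #3, #4: illegal at step 3, since #3 pop() → 34 cannot apply there
e.g. #1, #2, #4, #3: illegal at step 4, since #3 pop() → 34 cannot apply there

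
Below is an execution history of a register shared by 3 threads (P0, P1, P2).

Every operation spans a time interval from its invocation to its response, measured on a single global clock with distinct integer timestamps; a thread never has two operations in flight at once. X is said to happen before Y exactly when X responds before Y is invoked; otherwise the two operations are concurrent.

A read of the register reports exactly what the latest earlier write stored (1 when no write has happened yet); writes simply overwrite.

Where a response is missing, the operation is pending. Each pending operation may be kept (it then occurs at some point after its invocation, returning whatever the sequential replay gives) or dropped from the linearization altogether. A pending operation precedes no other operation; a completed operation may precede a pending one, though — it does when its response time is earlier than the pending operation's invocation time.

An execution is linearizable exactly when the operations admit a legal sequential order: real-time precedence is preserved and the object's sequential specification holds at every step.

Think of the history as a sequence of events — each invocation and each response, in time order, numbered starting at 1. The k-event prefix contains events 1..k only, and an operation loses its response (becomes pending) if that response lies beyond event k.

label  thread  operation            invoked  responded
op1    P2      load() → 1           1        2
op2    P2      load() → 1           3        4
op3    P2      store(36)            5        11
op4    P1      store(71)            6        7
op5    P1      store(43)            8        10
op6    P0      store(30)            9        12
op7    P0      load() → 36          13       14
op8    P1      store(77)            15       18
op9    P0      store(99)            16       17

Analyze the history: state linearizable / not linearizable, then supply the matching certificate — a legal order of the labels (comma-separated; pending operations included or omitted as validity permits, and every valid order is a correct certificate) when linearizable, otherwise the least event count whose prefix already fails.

linearizable — witness: op1, op2, op4, op5, op6, op3, op7, op8, op9

1. op1 load() → 1, leaving value 1
2. op2 load() → 1, leaving value 1
3. op4 store(71), leaving value 71
4. op5 store(43), leaving value 43
5. op6 store(30), leaving value 30
6. op3 store(36), leaving value 36
7. op7 load() → 36, leaving value 36
8. op8 store(77), leaving value 77
9. op9 store(99), leaving value 99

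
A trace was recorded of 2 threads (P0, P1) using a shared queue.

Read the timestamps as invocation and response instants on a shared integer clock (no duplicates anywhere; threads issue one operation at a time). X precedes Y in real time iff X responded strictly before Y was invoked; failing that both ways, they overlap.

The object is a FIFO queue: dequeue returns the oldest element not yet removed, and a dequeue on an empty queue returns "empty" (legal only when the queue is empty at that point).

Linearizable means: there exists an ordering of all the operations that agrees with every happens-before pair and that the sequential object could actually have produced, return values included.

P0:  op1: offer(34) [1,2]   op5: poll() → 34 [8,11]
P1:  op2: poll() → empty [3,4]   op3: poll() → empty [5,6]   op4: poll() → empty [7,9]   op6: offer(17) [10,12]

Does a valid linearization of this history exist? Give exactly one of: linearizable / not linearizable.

not linearizable

through event 3 a valid linearization exists; event 4 (op2 responding at time 4) ends that
one real-time candidate order over the 2 completed operations — the queue replay rejects it
take op1, op2: step 2 already fails, because op2 poll() → empty cannot occur there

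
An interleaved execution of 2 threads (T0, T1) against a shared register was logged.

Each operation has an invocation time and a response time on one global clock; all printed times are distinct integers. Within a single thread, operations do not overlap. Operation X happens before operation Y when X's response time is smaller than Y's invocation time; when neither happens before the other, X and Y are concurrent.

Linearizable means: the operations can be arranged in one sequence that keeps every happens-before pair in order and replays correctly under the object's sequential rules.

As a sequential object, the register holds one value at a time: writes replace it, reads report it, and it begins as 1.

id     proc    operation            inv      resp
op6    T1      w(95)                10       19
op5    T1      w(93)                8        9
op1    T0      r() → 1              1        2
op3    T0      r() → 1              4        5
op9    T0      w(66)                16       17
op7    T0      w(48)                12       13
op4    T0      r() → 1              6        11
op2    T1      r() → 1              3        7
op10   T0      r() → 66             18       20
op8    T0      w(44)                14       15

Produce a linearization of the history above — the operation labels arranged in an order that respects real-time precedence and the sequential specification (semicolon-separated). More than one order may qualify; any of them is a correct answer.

op1; op2; op3; op4; op5; op6; op7; op8; op9; op10

after step 1 (op1 r() → 1): value 1
after step 2 (op2 r() → 1): value 1
after step 3 (op3 r() → 1): value 1
after step 4 (op4 r() → 1): value 1
after step 5 (op5 w(93)): value 93
after step 6 (op6 w(95)): value 95
after step 7 (op7 w(48)): value 48
after step 8 (op8 w(44)): value 44
after step 9 (op9 w(66)): value 66
after step 10 (op10 r() → 66): value 66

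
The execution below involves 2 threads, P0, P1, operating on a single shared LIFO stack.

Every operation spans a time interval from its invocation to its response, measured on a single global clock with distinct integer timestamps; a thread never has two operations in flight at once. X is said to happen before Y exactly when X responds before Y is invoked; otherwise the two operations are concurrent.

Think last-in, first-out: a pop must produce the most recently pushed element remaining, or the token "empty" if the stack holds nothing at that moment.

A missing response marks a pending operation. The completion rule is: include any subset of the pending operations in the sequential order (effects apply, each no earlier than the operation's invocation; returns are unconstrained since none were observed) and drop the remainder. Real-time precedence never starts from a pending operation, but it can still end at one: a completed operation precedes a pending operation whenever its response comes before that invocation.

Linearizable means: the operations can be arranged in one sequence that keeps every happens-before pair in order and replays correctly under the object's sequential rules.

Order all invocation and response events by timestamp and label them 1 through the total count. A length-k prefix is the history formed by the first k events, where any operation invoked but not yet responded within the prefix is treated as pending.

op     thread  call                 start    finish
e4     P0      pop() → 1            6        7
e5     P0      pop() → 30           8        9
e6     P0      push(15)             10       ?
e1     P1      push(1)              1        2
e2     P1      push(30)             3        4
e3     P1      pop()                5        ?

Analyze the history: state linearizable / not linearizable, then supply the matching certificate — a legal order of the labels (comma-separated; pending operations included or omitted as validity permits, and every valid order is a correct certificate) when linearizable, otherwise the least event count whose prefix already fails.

not linearizable — minimal violating prefix: 9 events

cut after 8 events: linearizable; cut after 9 events (e5 responds, time 9): not linearizable
a single order respects real time; the 4 completed LIFO stack operations fail replay along it
completion choices over the 1 pending operation (e3) were checked; none helps
take e1, e2, e4, e5 (pending dropped): step 3 already fails, because e4 pop() → 1 cannot occur there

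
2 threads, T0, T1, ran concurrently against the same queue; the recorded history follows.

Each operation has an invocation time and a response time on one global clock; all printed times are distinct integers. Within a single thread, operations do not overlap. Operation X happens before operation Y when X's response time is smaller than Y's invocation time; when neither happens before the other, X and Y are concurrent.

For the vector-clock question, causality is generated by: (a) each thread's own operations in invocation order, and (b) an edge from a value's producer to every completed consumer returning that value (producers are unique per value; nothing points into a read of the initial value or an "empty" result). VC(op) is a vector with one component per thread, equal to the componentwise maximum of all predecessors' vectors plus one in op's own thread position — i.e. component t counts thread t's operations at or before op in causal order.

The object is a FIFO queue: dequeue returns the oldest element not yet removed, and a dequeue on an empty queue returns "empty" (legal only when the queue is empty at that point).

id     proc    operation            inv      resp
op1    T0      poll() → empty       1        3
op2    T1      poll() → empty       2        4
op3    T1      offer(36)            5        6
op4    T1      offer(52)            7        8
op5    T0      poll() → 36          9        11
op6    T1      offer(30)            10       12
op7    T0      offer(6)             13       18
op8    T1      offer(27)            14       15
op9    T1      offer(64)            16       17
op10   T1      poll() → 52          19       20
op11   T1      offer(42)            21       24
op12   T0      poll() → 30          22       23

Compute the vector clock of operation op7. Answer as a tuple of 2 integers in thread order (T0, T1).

(3, 2)

op2, invoked 2, has no incoming edges; only T1's bump applies → (0, 1)
op1, invoked 1, has no incoming edges; only T0's bump applies → (1, 0)
invoked at 5, op3 merges VC(op2)=(0, 1) and bumps T1's slot → (0, 2)
invoked at 7, op4 merges VC(op3)=(0, 2) and bumps T1's slot → (0, 3)
invoked at 10, op6 merges VC(op4)=(0, 3) and bumps T1's slot → (0, 4)
invoked at 9, op5 merges VC(op1)=(1, 0), VC(op3)=(0, 2) and bumps T0's slot → (2, 2)
invoked at 14, op8 merges VC(op6)=(0, 4) and bumps T1's slot → (0, 5)
invoked at 13, op7 merges VC(op5)=(2, 2) and bumps T0's slot → (3, 2)
invoked at 16, op9 merges VC(op8)=(0, 5) and bumps T1's slot → (0, 6)
invoked at 19, op10 merges VC(op4)=(0, 3), VC(op9)=(0, 6) and bumps T1's slot → (0, 7)
invoked at 21, op11 merges VC(op10)=(0, 7) and bumps T1's slot → (0, 8)
invoked at 22, op12 merges VC(op6)=(0, 4), VC(op7)=(3, 2) and bumps T0's slot → (4, 4)
target: VC(op7) = (3, 2)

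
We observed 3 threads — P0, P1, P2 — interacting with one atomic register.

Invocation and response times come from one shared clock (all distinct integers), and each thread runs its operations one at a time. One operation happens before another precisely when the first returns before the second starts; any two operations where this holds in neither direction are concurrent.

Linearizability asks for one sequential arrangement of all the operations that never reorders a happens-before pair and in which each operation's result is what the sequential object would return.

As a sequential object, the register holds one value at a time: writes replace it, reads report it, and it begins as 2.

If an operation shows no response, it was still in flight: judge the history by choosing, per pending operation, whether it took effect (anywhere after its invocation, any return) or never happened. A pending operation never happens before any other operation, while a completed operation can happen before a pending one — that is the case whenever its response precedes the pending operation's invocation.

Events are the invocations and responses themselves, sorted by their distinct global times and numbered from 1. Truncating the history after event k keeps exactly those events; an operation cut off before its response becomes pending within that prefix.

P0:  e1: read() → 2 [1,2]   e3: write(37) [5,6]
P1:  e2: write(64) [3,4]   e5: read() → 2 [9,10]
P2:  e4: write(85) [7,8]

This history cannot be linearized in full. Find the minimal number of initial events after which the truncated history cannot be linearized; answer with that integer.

events 1..9 are linearizable; a witness order is e1, e2, e3, e4:
step 1: e1 read() → 2 — value 2
step 2: e2 write(64) — value 64
step 3: e3 write(37) — value 37
step 4: e4 write(85) — value 85
include event 10 — e5 responding at 10 — and every candidate order breaks
for example e1, e2, e3, e4, e5 fails at step 5: e5 read() → 2 is not legal there

10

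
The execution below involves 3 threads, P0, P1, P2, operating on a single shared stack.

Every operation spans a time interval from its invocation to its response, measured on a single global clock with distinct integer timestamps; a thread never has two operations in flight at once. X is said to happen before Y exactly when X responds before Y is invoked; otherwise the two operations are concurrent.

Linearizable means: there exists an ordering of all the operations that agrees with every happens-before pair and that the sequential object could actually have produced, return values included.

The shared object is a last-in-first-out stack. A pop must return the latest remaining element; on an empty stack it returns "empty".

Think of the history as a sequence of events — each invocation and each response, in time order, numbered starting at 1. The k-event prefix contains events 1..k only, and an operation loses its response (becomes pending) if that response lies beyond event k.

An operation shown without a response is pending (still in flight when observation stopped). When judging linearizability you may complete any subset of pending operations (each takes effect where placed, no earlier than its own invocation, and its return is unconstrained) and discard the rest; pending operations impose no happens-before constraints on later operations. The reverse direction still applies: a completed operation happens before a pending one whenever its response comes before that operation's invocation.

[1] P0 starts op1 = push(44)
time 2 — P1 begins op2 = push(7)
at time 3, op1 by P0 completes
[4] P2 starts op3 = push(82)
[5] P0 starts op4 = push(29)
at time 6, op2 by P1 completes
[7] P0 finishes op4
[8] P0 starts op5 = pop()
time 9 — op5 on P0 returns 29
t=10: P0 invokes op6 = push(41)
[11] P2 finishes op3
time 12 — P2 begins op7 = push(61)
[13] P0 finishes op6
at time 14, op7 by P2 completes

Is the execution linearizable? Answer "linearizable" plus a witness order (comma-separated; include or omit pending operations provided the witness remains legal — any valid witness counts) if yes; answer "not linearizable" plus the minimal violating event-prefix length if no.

1. op1 push(44), leaving stack <44>
2. op2 push(7), leaving stack <44,7>
3. op3 push(82), leaving stack <44,7,82>
4. op4 push(29), leaving stack <44,7,82,29>
5. op5 pop() → 29, leaving stack <44,7,82>
6. op6 push(41), leaving stack <44,7,82,41>
7. op7 push(61), leaving stack <44,7,82,41,61>

linearizable — witness: op1, op2, op3, op4, op5, op6, op7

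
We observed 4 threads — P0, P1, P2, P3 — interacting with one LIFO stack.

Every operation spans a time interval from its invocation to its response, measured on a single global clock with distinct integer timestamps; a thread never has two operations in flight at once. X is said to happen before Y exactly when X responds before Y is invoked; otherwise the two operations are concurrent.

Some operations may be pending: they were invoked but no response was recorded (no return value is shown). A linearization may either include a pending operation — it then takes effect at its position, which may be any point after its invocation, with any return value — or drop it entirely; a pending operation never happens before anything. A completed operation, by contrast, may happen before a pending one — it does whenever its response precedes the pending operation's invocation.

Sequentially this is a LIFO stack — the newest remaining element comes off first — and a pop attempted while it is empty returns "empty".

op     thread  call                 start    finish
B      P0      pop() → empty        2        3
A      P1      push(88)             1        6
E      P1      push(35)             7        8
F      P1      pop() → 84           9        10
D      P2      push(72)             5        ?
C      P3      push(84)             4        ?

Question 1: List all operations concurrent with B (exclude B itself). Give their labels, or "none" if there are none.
A

overlap test against B [2,3]: concurrent iff the interval meets 2..3
A [1,6]: concurrent
C [4,…): after
D [5,…): after
E [7,8]: after
F [9,10]: after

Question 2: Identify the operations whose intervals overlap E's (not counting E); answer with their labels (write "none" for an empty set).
C, D

concurrent with E ([7,8]): every op whose interval crosses 7..8
A [1,6]: before
B [2,3]: before
C [4,…): concurrent
D [5,…): concurrent
F [9,10]: after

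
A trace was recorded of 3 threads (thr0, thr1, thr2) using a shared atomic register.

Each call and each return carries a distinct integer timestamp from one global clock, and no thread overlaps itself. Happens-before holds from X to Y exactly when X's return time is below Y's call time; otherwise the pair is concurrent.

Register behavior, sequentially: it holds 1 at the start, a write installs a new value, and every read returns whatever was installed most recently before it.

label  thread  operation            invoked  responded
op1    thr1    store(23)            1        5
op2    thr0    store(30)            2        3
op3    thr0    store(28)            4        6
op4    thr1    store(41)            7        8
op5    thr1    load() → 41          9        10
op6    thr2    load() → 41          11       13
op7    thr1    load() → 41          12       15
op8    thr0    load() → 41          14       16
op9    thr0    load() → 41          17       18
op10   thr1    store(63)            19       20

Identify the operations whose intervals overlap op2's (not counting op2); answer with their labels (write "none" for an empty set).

op1

op2 runs from 2 to 3; window-overlapping ops are concurrent
op1 [1,5]: concurrent
op3 [4,6]: after
op4 [7,8]: after
op5 [9,10]: after
op6 [11,13]: after
op7 [12,15]: after
op8 [14,16]: after
op9 [17,18]: after
op10 [19,20]: after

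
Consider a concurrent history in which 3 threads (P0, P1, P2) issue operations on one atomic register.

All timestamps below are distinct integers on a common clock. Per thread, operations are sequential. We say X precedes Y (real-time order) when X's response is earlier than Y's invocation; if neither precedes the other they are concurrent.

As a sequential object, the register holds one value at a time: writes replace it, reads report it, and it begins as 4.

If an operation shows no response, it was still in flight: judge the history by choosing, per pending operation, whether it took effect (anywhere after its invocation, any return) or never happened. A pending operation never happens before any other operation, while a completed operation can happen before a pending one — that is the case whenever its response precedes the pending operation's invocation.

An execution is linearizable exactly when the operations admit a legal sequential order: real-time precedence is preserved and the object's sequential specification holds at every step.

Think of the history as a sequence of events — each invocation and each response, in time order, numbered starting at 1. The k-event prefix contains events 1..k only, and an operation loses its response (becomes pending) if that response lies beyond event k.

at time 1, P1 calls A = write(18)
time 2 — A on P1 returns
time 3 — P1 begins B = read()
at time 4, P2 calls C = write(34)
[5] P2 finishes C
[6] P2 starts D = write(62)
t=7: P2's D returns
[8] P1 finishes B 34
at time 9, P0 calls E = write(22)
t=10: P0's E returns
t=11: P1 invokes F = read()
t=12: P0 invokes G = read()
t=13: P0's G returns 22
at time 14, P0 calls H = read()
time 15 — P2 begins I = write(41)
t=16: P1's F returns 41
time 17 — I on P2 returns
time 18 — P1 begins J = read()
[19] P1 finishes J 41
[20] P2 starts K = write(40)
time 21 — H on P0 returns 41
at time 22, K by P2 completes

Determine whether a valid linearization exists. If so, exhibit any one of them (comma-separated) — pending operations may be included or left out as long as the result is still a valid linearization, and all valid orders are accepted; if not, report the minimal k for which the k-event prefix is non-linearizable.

linearizable — witness: A, C, B, D, E, G, I, F, H, J, K

step 1: A write(18) — value 18
step 2: C write(34) — value 34
step 3: B read() → 34 — value 34
step 4: D write(62) — value 62
step 5: E write(22) — value 22
step 6: G read() → 22 — value 22
step 7: I write(41) — value 41
step 8: F read() → 41 — value 41
step 9: H read() → 41 — value 41
step 10: J read() → 41 — value 41
step 11: K write(40) — value 40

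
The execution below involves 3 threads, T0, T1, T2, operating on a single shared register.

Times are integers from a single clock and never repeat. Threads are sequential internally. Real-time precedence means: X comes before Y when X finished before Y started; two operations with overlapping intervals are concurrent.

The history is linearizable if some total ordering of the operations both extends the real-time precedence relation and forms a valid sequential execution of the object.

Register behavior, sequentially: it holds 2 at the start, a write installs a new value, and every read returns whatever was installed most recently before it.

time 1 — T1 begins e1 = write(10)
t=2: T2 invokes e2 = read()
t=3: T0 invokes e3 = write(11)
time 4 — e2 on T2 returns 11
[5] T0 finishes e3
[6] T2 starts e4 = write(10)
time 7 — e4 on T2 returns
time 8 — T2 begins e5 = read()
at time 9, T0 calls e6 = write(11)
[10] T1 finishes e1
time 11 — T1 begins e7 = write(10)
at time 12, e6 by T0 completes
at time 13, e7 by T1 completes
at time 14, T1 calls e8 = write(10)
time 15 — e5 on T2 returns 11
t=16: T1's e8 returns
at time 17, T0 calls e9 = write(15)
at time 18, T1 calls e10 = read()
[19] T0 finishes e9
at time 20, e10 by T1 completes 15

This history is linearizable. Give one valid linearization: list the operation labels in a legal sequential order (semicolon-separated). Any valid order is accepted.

1. e1 write(10), leaving value 10
2. e3 write(11), leaving value 11
3. e2 read() → 11, leaving value 11
4. e4 write(10), leaving value 10
5. e6 write(11), leaving value 11
6. e5 read() → 11, leaving value 11
7. e7 write(10), leaving value 10
8. e8 write(10), leaving value 10
9. e9 write(15), leaving value 15
10. e10 read() → 15, leaving value 15

e1; e3; e2; e4; e6; e5; e7; e8; e9; e10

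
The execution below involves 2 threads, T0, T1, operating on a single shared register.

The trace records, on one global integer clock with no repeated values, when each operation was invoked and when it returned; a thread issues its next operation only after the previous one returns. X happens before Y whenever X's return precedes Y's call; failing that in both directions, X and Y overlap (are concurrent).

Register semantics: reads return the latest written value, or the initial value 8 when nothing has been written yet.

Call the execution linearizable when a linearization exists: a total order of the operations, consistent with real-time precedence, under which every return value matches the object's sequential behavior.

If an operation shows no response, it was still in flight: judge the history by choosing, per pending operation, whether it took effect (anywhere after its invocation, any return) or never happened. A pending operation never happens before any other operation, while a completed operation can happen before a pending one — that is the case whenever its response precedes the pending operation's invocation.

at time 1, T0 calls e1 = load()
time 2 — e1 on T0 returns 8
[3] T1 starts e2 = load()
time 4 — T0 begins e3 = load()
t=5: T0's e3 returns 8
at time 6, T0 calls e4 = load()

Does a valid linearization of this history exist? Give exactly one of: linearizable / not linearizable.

linearizable

witness order: e1, e2, e3
step 1: e1 load() → 8 — value 8
step 2: e2 load() (pending, included) — value 8
step 3: e3 load() → 8 — value 8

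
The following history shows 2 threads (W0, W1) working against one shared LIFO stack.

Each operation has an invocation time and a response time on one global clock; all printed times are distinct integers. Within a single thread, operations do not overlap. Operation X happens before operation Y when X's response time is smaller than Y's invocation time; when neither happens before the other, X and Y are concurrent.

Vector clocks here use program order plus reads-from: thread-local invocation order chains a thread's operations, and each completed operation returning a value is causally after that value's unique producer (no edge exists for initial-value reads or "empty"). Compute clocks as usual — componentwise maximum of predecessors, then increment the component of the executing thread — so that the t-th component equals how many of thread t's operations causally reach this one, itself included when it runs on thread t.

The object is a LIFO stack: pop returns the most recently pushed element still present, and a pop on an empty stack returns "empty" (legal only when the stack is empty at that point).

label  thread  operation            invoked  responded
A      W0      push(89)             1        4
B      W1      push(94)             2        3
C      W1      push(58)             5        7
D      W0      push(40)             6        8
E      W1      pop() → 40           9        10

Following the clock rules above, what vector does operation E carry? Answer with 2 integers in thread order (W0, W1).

(2, 3)

B, invoked 2, has no incoming edges; only W1's bump applies → (0, 1)
A, invoked 1, has no incoming edges; only W0's bump applies → (1, 0)
from VC(B)=(0, 1), C (invoked 5) maxes components and bumps W1 → (0, 2)
from VC(A)=(1, 0), D (invoked 6) maxes components and bumps W0 → (2, 0)
from VC(C)=(0, 2), VC(D)=(2, 0), E (invoked 9) maxes components and bumps W1 → (2, 3)
target: VC(E) = (2, 3)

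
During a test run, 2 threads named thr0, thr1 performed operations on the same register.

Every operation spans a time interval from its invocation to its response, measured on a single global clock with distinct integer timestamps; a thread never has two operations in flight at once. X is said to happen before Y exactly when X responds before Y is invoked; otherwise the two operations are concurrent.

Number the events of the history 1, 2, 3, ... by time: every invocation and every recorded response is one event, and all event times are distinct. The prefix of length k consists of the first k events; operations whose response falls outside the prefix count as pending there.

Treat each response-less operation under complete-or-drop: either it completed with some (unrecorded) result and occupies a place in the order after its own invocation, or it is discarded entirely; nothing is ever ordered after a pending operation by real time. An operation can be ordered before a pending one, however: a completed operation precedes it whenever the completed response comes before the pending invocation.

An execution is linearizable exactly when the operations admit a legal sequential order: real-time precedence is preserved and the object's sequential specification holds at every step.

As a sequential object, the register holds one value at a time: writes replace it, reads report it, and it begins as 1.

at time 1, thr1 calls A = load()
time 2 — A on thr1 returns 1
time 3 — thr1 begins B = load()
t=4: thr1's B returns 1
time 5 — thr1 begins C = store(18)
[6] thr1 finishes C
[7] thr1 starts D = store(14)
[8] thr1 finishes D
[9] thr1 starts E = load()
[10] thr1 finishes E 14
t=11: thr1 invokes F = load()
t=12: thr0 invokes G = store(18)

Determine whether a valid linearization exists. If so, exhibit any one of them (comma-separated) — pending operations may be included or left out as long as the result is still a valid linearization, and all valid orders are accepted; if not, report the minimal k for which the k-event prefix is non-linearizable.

step 1: A load() → 1 — value 1
step 2: B load() → 1 — value 1
step 3: C store(18) — value 18
step 4: D store(14) — value 14
step 5: E load() → 14 — value 14

linearizable — witness: A, B, C, D, E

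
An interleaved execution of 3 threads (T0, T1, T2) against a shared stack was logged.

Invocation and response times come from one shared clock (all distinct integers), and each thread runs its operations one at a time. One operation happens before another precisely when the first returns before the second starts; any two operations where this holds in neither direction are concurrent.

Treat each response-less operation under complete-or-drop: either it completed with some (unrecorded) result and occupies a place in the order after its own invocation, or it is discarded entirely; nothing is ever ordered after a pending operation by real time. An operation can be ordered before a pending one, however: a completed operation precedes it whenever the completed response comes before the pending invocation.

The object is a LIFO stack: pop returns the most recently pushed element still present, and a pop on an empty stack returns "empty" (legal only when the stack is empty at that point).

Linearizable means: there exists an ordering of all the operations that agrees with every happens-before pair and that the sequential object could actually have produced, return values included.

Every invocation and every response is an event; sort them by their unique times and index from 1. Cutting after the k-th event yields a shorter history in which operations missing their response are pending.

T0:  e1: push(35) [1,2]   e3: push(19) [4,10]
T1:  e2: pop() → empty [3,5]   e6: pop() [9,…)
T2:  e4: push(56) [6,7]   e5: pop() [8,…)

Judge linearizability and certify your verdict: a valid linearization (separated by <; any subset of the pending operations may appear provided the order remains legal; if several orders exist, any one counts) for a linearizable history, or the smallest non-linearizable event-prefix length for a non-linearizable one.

not linearizable — minimal violating prefix: 5 events

events 1..4 are fine; event 5 — the response of e2 at time 5 — makes the prefix non-linearizable
the sole real-time-consistent order of 2 completed operations fails the stack replay
including or dropping the 1 pending operation (e3) in any combination fails
take e1, e2 (pending dropped): step 2 already fails, because e2 pop() → empty cannot occur there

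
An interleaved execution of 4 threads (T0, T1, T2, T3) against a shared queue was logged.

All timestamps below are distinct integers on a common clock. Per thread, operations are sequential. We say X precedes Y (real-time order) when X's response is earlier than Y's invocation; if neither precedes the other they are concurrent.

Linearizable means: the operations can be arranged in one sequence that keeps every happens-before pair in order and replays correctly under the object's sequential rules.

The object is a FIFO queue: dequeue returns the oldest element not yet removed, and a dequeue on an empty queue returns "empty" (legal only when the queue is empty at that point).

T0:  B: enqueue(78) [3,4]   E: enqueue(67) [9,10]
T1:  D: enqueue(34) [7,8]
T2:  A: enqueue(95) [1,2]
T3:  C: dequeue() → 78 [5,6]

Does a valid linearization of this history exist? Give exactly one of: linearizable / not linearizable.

already the first 6 events (up to C's response at time 6) admit no linearization; the first 5 still do
the sole real-time-consistent order of 3 completed operations fails the queue replay
e.g. A, B, C: illegal at step 3, since C dequeue() → 78 cannot apply there

not linearizable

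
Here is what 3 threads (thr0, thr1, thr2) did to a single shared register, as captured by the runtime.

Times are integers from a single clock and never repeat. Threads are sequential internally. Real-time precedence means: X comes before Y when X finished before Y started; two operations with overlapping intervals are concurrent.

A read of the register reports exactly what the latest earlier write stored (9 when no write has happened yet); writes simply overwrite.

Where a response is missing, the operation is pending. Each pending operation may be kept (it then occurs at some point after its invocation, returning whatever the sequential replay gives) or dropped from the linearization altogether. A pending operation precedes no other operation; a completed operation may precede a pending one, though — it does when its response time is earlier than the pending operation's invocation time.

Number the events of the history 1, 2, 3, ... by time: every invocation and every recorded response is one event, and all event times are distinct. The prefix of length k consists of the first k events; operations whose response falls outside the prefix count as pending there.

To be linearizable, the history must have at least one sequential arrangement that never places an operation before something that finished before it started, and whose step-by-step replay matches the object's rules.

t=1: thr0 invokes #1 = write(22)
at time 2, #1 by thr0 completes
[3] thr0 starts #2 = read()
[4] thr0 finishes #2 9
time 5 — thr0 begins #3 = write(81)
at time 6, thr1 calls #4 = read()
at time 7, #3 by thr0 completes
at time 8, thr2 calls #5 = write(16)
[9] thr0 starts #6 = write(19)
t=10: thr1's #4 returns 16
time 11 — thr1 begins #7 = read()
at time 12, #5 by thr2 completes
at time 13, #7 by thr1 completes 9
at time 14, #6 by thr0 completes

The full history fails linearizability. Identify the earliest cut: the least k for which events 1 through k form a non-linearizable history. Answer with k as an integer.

4

events 1..3 are linearizable; a witness order is #1:
step 1: #1 write(22) — value 22
event 4 — #2's response, time 4 — after it, nothing linearizes
one such order, #1, #2, breaks at step 2 where #2 read() → 9 is illegal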